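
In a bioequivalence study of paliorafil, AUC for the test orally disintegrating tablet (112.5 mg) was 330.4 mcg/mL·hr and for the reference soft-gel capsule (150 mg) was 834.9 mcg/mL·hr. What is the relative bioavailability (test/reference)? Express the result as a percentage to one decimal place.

F_rel = (AUC_test/D_test) / (AUC_ref/D_ref)
      = (330.4/112.5) / (834.9/150)
      = 2.93689 / 5.566 = 0.5276 = 52.76%

F_rel = 52.8%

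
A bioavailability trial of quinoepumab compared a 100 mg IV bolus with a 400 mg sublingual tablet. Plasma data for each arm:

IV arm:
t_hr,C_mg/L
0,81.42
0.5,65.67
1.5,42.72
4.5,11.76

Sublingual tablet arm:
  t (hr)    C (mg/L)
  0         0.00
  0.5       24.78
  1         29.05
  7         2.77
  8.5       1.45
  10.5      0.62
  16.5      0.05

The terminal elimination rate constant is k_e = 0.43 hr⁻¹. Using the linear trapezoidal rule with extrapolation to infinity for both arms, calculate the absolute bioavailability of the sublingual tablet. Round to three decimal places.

F = 0.153

Trapezoidal AUC_0→4.5 (IV):
  [0→0.5]: (81.42+65.67)/2 × 0.5 = 36.7725
  [0.5→1.5]: (65.67+42.72)/2 × 1 = 54.195
  [1.5→4.5]: (42.72+11.76)/2 × 3 = 81.72
  Sum = 172.6875 mg/L·hr
IV tail: 11.76/0.43 = 27.349; AUC_iv,0→∞ = 172.6875 + 27.349 = 200.0365 mg/L·hr
Trapezoidal AUC_0→16.5 (sublingual tablet):
  [0→0.5]: (0.00+24.78)/2 × 0.5 = 6.195
  [0.5→1]: (24.78+29.05)/2 × 0.5 = 13.4575
  [1→7]: (29.05+2.77)/2 × 6 = 95.46
  [7→8.5]: (2.77+1.45)/2 × 1.5 = 3.165
  [8.5→10.5]: (1.45+0.62)/2 × 2 = 2.07
  [10.5→16.5]: (0.62+0.05)/2 × 6 = 2.01
  Sum = 122.3575 mg/L·hr
sublingual tablet tail: 0.05/0.43 = 0.116; AUC_ev,0→∞ = 122.3575 + 0.116 = 122.4735 mg/L·hr
F = (AUC_ev/D_ev)/(AUC_iv/D_iv) = (122.4735/400)/(200.0365/100) = 0.30618375/2.000365 = 0.1531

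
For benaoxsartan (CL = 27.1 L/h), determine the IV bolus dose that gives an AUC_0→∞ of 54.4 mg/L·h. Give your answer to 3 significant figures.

Dose = 1470 mg

Dose_iv = CL × AUC_0→∞
     = 27.1 × 54.4 = 1474.24 mg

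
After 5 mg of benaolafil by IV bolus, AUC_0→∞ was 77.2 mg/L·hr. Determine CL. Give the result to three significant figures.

CL = 0.0648 L/hr

CL = Dose_iv / AUC_0→∞
   = 5 / 77.2 = 0.0647668 L/hr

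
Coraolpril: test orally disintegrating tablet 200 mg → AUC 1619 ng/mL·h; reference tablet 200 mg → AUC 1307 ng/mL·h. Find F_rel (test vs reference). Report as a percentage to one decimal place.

F_rel = 123.9%

F_rel = (AUC_test/D_test) / (AUC_ref/D_ref)
      = (1619/200) / (1307/200)
      = 8.095 / 6.535 = 1.2387 = 123.87%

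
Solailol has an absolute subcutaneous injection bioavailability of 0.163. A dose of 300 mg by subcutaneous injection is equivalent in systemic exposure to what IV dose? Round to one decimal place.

D_iv = 48.9 mg

Systemic exposure from an extravascular dose = F × D_ev, so the equivalent IV dose is F × D_ev.
D_iv = F × D_ev = 0.163 × 300 = 48.9 mg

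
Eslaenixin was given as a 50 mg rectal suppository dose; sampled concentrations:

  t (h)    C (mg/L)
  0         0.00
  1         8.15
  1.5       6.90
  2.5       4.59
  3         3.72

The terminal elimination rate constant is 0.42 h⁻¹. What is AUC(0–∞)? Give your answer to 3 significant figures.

Trapezoidal AUC_0→3:
  [0→1]: (0.00+8.15)/2 × 1 = 4.075
  [1→1.5]: (8.15+6.90)/2 × 0.5 = 3.7625
  [1.5→2.5]: (6.90+4.59)/2 × 1 = 5.745
  [2.5→3]: (4.59+3.72)/2 × 0.5 = 2.0775
  Sum = 15.66 mg/L·h
Extrapolated tail: C_last / k_e = 3.72 / 0.42 = 8.857
AUC_0→∞ = 15.66 + 8.857 = 24.517 mg/L·h

AUC = 24.5 mg/L·h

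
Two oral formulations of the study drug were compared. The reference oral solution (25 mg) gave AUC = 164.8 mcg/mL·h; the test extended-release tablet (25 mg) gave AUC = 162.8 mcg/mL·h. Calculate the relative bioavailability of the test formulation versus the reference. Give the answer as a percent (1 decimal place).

F_rel = 98.8%

F_rel = (AUC_test/D_test) / (AUC_ref/D_ref)
      = (162.8/25) / (164.8/25)
      = 6.512 / 6.592 = 0.9879 = 98.79%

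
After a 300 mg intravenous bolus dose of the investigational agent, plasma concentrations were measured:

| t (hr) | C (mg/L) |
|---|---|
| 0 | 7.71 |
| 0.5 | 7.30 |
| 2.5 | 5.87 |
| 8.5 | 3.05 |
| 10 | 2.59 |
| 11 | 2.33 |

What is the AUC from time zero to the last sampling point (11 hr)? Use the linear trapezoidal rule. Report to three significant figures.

AUC = 50.4 mg/L·hr

Trapezoidal AUC_0→11:
  [0→0.5]: (7.71+7.30)/2 × 0.5 = 3.7525
  [0.5→2.5]: (7.30+5.87)/2 × 2 = 13.17
  [2.5→8.5]: (5.87+3.05)/2 × 6 = 26.76
  [8.5→10]: (3.05+2.59)/2 × 1.5 = 4.23
  [10→11]: (2.59+2.33)/2 × 1 = 2.46
  Sum = 50.3725 mg/L·hr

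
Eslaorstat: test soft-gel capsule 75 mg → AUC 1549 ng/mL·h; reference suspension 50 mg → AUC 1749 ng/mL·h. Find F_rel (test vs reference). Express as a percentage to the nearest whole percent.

F_rel = 59%

F_rel = (AUC_test/D_test) / (AUC_ref/D_ref)
      = (1549/75) / (1749/50)
      = 20.6533 / 34.98 = 0.5904 = 59.04%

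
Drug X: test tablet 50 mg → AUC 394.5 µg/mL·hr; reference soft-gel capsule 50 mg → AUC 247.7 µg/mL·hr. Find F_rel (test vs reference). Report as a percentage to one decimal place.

F_rel = (AUC_test/D_test) / (AUC_ref/D_ref)
      = (394.5/50) / (247.7/50)
      = 7.89 / 4.954 = 1.5927 = 159.27%

F_rel = 159.3%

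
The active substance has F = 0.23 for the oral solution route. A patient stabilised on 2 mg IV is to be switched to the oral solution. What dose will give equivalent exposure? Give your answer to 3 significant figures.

D_oral = 8.70 mg

For equal systemic exposure: F × D_ev = D_iv
D_ev = D_iv / F = 2 / 0.23 = 8.69565 mg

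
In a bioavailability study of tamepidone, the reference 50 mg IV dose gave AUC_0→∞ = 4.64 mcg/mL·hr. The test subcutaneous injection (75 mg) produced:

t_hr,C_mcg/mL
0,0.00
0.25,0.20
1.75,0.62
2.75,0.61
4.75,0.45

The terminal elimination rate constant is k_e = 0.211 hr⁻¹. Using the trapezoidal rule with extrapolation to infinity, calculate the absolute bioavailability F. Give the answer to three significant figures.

Trapezoidal AUC_0→4.75 (subcutaneous injection):
  [0→0.25]: (0.00+0.20)/2 × 0.25 = 0.025
  [0.25→1.75]: (0.20+0.62)/2 × 1.5 = 0.615
  [1.75→2.75]: (0.62+0.61)/2 × 1 = 0.615
  [2.75→4.75]: (0.61+0.45)/2 × 2 = 1.06
  Sum = 2.315 mcg/mL·hr
Tail: C_last/k_e = 0.45/0.211 = 2.133
AUC_0→∞ (subcutaneous injection) = 2.315 + 2.133 = 4.448 mcg/mL·hr
F = (AUC_ev/D_ev)/(AUC_iv/D_iv) = (4.448/75)/(4.64/50) = 0.0593067/0.0928 = 0.6391

F = 0.639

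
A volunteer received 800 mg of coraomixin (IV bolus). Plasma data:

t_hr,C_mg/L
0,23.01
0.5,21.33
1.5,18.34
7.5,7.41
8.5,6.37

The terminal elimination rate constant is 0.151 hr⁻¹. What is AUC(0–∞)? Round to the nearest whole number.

Trapezoidal AUC_0→8.5:
  [0→0.5]: (23.01+21.33)/2 × 0.5 = 11.085
  [0.5→1.5]: (21.33+18.34)/2 × 1 = 19.835
  [1.5→7.5]: (18.34+7.41)/2 × 6 = 77.25
  [7.5→8.5]: (7.41+6.37)/2 × 1 = 6.89
  Sum = 115.06 mg/L·hr
Extrapolated tail: C_last / k_e = 6.37 / 0.151 = 42.185
AUC_0→∞ = 115.06 + 42.185 = 157.245 mg/L·hr

AUC = 157 mg/L·hr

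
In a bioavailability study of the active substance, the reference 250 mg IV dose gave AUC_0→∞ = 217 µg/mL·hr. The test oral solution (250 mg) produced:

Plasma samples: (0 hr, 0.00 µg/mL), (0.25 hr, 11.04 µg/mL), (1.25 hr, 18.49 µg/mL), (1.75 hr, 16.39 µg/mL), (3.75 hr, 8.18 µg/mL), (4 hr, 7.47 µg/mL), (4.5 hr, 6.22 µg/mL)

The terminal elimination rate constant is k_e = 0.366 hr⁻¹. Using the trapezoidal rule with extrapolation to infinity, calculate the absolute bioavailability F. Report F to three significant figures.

F = 0.331

Trapezoidal AUC_0→4.5 (oral solution):
  [0→0.25]: (0.00+11.04)/2 × 0.25 = 1.38
  [0.25→1.25]: (11.04+18.49)/2 × 1 = 14.765
  [1.25→1.75]: (18.49+16.39)/2 × 0.5 = 8.72
  [1.75→3.75]: (16.39+8.18)/2 × 2 = 24.57
  [3.75→4]: (8.18+7.47)/2 × 0.25 = 1.95625
  [4→4.5]: (7.47+6.22)/2 × 0.5 = 3.4225
  Sum = 54.81375 µg/mL·hr
Tail: C_last/k_e = 6.22/0.366 = 16.995
AUC_0→∞ (oral solution) = 54.81375 + 16.995 = 71.80875 µg/mL·hr
F = (AUC_ev/D_ev)/(AUC_iv/D_iv) = (71.80875/250)/(217/250) = 0.287235/0.868 = 0.3309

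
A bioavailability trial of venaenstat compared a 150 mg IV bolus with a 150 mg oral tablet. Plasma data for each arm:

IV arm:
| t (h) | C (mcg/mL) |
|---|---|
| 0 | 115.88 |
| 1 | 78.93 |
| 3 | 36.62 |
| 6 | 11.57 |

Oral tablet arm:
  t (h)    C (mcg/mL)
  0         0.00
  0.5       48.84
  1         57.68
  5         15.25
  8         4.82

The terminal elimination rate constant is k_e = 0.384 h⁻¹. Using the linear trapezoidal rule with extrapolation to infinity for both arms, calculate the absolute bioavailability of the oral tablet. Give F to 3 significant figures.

F = 0.721

Trapezoidal AUC_0→6 (IV):
  [0→1]: (115.88+78.93)/2 × 1 = 97.405
  [1→3]: (78.93+36.62)/2 × 2 = 115.55
  [3→6]: (36.62+11.57)/2 × 3 = 72.285
  Sum = 285.24 mcg/mL·h
IV tail: 11.57/0.384 = 30.130; AUC_iv,0→∞ = 285.24 + 30.130 = 315.37 mcg/mL·h
Trapezoidal AUC_0→8 (oral tablet):
  [0→0.5]: (0.00+48.84)/2 × 0.5 = 12.21
  [0.5→1]: (48.84+57.68)/2 × 0.5 = 26.63
  [1→5]: (57.68+15.25)/2 × 4 = 145.86
  [5→8]: (15.25+4.82)/2 × 3 = 30.105
  Sum = 214.805 mcg/mL·h
oral tablet tail: 4.82/0.384 = 12.552; AUC_ev,0→∞ = 214.805 + 12.552 = 227.357 mcg/mL·h
F = (AUC_ev/D_ev)/(AUC_iv/D_iv) = (227.357/150)/(315.37/150) = 1.51571/2.10247 = 0.7209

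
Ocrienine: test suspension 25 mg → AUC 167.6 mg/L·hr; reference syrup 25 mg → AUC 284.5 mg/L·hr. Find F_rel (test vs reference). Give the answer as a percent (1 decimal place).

F_rel = (AUC_test/D_test) / (AUC_ref/D_ref)
      = (167.6/25) / (284.5/25)
      = 6.704 / 11.38 = 0.5891 = 58.91%

F_rel = 58.9%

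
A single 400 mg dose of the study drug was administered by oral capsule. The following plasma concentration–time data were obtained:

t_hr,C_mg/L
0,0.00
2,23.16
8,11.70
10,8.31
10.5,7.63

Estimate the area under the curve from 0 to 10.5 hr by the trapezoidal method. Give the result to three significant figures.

AUC = 152 mg/L·hr

Trapezoidal AUC_0→10.5:
  [0→2]: (0.00+23.16)/2 × 2 = 23.16
  [2→8]: (23.16+11.70)/2 × 6 = 104.58
  [8→10]: (11.70+8.31)/2 × 2 = 20.01
  [10→10.5]: (8.31+7.63)/2 × 0.5 = 3.985
  Sum = 151.735 mg/L·hr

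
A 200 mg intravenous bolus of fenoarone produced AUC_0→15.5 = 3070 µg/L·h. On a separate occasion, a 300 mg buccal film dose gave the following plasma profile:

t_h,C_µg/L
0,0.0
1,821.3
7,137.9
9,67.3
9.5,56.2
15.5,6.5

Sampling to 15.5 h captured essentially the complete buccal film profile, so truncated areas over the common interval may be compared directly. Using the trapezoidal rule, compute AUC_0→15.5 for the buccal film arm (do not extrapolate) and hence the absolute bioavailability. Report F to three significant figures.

Trapezoidal AUC_0→15.5 (buccal film):
  [0→1]: (0.0+821.3)/2 × 1 = 410.65
  [1→7]: (821.3+137.9)/2 × 6 = 2877.6
  [7→9]: (137.9+67.3)/2 × 2 = 205.2
  [9→9.5]: (67.3+56.2)/2 × 0.5 = 30.875
  [9.5→15.5]: (56.2+6.5)/2 × 6 = 188.1
  Sum = 3712.425 µg/L·h
F = (AUC_ev/D_ev)/(AUC_iv/D_iv) = (3712.425/300)/(3070/200) = 12.37475/15.35 = 0.8062

F = 0.806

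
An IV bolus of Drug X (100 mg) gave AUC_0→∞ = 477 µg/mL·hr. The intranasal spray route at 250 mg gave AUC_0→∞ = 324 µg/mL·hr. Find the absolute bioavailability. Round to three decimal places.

F = 0.272

F = (AUC_ev / D_ev) / (AUC_iv / D_iv)
  = (324/250) / (477/100)
  = 1.296 / 4.77 = 0.2717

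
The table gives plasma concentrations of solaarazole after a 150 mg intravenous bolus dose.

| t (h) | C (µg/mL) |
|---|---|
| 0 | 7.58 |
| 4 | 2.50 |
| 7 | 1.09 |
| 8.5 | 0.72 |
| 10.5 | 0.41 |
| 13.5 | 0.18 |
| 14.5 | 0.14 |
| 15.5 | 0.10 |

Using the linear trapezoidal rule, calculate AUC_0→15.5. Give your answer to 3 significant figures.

AUC = 29.2 µg/mL·h

Trapezoidal AUC_0→15.5:
  [0→4]: (7.58+2.50)/2 × 4 = 20.16
  [4→7]: (2.50+1.09)/2 × 3 = 5.385
  [7→8.5]: (1.09+0.72)/2 × 1.5 = 1.3575
  [8.5→10.5]: (0.72+0.41)/2 × 2 = 1.13
  [10.5→13.5]: (0.41+0.18)/2 × 3 = 0.885
  [13.5→14.5]: (0.18+0.14)/2 × 1 = 0.16
  [14.5→15.5]: (0.14+0.10)/2 × 1 = 0.12
  Sum = 29.1975 µg/mL·h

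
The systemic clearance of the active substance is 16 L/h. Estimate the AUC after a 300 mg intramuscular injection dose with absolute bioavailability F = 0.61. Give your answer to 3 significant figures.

AUC_0→∞ = F × Dose / CL
        = 0.61 × 300 / 16 = 11.4375 mg/L·h

AUC = 11.4 mg/L·h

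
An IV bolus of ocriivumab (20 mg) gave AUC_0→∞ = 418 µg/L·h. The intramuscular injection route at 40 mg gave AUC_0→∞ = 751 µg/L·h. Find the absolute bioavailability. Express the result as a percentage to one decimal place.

F = 89.8%

F = (AUC_ev / D_ev) / (AUC_iv / D_iv)
  = (751/40) / (418/20)
  = 18.775 / 20.9 = 0.8983
  = 89.83%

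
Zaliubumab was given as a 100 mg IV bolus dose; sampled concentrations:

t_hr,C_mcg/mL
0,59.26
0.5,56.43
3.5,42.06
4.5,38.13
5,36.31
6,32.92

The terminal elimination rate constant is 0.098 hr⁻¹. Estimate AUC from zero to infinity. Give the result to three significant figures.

Trapezoidal AUC_0→6:
  [0→0.5]: (59.26+56.43)/2 × 0.5 = 28.9225
  [0.5→3.5]: (56.43+42.06)/2 × 3 = 147.735
  [3.5→4.5]: (42.06+38.13)/2 × 1 = 40.095
  [4.5→5]: (38.13+36.31)/2 × 0.5 = 18.61
  [5→6]: (36.31+32.92)/2 × 1 = 34.615
  Sum = 269.9775 mcg/mL·hr
Extrapolated tail: C_last / k_e = 32.92 / 0.098 = 335.918
AUC_0→∞ = 269.9775 + 335.918 = 605.8955 mcg/mL·hr

AUC = 606 mcg/mL·hr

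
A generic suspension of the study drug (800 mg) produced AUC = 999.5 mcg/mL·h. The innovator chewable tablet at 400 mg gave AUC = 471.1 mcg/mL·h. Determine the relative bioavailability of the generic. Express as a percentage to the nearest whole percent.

F_rel = 106%

F_rel = (AUC_test/D_test) / (AUC_ref/D_ref)
      = (999.5/800) / (471.1/400)
      = 1.249375 / 1.17775 = 1.0608 = 106.08%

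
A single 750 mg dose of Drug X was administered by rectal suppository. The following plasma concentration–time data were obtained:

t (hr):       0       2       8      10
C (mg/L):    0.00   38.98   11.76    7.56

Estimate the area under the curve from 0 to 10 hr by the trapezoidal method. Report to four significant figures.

AUC = 210.5 mg/L·hr

Trapezoidal AUC_0→10:
  [0→2]: (0.00+38.98)/2 × 2 = 38.98
  [2→8]: (38.98+11.76)/2 × 6 = 152.22
  [8→10]: (11.76+7.56)/2 × 2 = 19.32
  Sum = 210.52 mg/L·hr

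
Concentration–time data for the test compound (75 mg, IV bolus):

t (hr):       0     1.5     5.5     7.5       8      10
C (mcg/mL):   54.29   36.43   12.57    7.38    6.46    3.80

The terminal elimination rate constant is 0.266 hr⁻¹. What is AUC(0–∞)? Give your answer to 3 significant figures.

AUC = 214 mcg/mL·hr

Trapezoidal AUC_0→10:
  [0→1.5]: (54.29+36.43)/2 × 1.5 = 68.04
  [1.5→5.5]: (36.43+12.57)/2 × 4 = 98.0
  [5.5→7.5]: (12.57+7.38)/2 × 2 = 19.95
  [7.5→8]: (7.38+6.46)/2 × 0.5 = 3.46
  [8→10]: (6.46+3.80)/2 × 2 = 10.26
  Sum = 199.71 mcg/mL·hr
Extrapolated tail: C_last / k_e = 3.80 / 0.266 = 14.286
AUC_0→∞ = 199.71 + 14.286 = 213.996 mcg/mL·hr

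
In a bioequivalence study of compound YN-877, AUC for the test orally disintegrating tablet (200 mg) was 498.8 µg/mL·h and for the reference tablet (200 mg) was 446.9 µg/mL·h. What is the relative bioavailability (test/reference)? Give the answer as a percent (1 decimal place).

F_rel = (AUC_test/D_test) / (AUC_ref/D_ref)
      = (498.8/200) / (446.9/200)
      = 2.494 / 2.2345 = 1.1161 = 111.61%

F_rel = 111.6%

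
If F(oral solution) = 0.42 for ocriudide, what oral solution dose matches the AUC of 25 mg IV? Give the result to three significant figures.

D_oral = 59.5 mg

For equal systemic exposure: F × D_ev = D_iv
D_ev = D_iv / F = 25 / 0.42 = 59.5238 mg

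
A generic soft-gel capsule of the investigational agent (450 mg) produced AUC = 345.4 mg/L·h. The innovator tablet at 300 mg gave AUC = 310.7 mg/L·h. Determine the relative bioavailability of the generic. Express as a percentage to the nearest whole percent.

F_rel = 74%

F_rel = (AUC_test/D_test) / (AUC_ref/D_ref)
      = (345.4/450) / (310.7/300)
      = 0.767556 / 1.03567 = 0.7411 = 74.11%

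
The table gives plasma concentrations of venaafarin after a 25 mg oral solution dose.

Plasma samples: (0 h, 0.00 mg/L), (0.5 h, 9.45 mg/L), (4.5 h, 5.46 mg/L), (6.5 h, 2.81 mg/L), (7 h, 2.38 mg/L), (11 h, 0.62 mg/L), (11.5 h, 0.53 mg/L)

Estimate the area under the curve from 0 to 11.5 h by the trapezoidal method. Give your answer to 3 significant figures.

Trapezoidal AUC_0→11.5:
  [0→0.5]: (0.00+9.45)/2 × 0.5 = 2.3625
  [0.5→4.5]: (9.45+5.46)/2 × 4 = 29.82
  [4.5→6.5]: (5.46+2.81)/2 × 2 = 8.27
  [6.5→7]: (2.81+2.38)/2 × 0.5 = 1.2975
  [7→11]: (2.38+0.62)/2 × 4 = 6.0
  [11→11.5]: (0.62+0.53)/2 × 0.5 = 0.2875
  Sum = 48.0375 mg/L·h

AUC = 48.0 mg/L·h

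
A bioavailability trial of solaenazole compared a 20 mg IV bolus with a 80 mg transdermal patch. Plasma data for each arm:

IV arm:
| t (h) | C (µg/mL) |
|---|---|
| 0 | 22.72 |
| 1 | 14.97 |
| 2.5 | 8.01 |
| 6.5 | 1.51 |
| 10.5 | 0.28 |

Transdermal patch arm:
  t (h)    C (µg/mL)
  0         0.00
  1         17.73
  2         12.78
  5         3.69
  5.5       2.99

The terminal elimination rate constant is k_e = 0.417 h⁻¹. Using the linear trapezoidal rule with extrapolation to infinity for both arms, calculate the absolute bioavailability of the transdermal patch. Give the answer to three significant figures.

Trapezoidal AUC_0→10.5 (IV):
  [0→1]: (22.72+14.97)/2 × 1 = 18.845
  [1→2.5]: (14.97+8.01)/2 × 1.5 = 17.235
  [2.5→6.5]: (8.01+1.51)/2 × 4 = 19.04
  [6.5→10.5]: (1.51+0.28)/2 × 4 = 3.58
  Sum = 58.7 µg/mL·h
IV tail: 0.28/0.417 = 0.671; AUC_iv,0→∞ = 58.7 + 0.671 = 59.371 µg/mL·h
Trapezoidal AUC_0→5.5 (transdermal patch):
  [0→1]: (0.00+17.73)/2 × 1 = 8.865
  [1→2]: (17.73+12.78)/2 × 1 = 15.255
  [2→5]: (12.78+3.69)/2 × 3 = 24.705
  [5→5.5]: (3.69+2.99)/2 × 0.5 = 1.67
  Sum = 50.495 µg/mL·h
transdermal patch tail: 2.99/0.417 = 7.170; AUC_ev,0→∞ = 50.495 + 7.170 = 57.665 µg/mL·h
F = (AUC_ev/D_ev)/(AUC_iv/D_iv) = (57.665/80)/(59.371/20) = 0.7208125/2.96855 = 0.2428

F = 0.243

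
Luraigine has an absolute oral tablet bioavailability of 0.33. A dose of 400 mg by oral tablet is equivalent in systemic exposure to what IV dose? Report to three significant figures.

D_iv = 132 mg

Systemic exposure from an extravascular dose = F × D_ev, so the equivalent IV dose is F × D_ev.
D_iv = F × D_ev = 0.33 × 400 = 132 mg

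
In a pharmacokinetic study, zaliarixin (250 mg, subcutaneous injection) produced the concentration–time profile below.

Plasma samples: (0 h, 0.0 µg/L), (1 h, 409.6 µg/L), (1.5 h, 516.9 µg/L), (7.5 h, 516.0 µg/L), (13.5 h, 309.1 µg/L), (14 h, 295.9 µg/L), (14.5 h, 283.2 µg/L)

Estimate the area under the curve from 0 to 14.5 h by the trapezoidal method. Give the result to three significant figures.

AUC = 6310 µg/L·h

Trapezoidal AUC_0→14.5:
  [0→1]: (0.0+409.6)/2 × 1 = 204.8
  [1→1.5]: (409.6+516.9)/2 × 0.5 = 231.625
  [1.5→7.5]: (516.9+516.0)/2 × 6 = 3098.7
  [7.5→13.5]: (516.0+309.1)/2 × 6 = 2475.3
  [13.5→14]: (309.1+295.9)/2 × 0.5 = 151.25
  [14→14.5]: (295.9+283.2)/2 × 0.5 = 144.775
  Sum = 6306.45 µg/L·h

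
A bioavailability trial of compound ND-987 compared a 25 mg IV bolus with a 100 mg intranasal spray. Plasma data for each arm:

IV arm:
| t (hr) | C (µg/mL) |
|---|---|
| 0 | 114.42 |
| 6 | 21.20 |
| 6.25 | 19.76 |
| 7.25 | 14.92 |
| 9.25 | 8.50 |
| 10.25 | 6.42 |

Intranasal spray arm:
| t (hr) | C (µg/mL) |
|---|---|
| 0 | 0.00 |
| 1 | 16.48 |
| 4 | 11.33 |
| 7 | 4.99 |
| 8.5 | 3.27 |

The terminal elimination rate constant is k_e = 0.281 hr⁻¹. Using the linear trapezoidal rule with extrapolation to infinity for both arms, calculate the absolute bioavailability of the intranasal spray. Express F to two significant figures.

F = 0.048

Trapezoidal AUC_0→10.25 (IV):
  [0→6]: (114.42+21.20)/2 × 6 = 406.86
  [6→6.25]: (21.20+19.76)/2 × 0.25 = 5.12
  [6.25→7.25]: (19.76+14.92)/2 × 1 = 17.34
  [7.25→9.25]: (14.92+8.50)/2 × 2 = 23.42
  [9.25→10.25]: (8.50+6.42)/2 × 1 = 7.46
  Sum = 460.2 µg/mL·hr
IV tail: 6.42/0.281 = 22.847; AUC_iv,0→∞ = 460.2 + 22.847 = 483.047 µg/mL·hr
Trapezoidal AUC_0→8.5 (intranasal spray):
  [0→1]: (0.00+16.48)/2 × 1 = 8.24
  [1→4]: (16.48+11.33)/2 × 3 = 41.715
  [4→7]: (11.33+4.99)/2 × 3 = 24.48
  [7→8.5]: (4.99+3.27)/2 × 1.5 = 6.195
  Sum = 80.63 µg/mL·hr
intranasal spray tail: 3.27/0.281 = 11.637; AUC_ev,0→∞ = 80.63 + 11.637 = 92.267 µg/mL·hr
F = (AUC_ev/D_ev)/(AUC_iv/D_iv) = (92.267/100)/(483.047/25) = 0.92267/19.32188 = 0.0478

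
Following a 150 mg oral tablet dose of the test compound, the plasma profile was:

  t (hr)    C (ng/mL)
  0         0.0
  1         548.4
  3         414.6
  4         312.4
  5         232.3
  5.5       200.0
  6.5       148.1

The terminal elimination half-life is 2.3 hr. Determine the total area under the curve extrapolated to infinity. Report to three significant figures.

Trapezoidal AUC_0→6.5:
  [0→1]: (0.0+548.4)/2 × 1 = 274.2
  [1→3]: (548.4+414.6)/2 × 2 = 963.0
  [3→4]: (414.6+312.4)/2 × 1 = 363.5
  [4→5]: (312.4+232.3)/2 × 1 = 272.35
  [5→5.5]: (232.3+200.0)/2 × 0.5 = 108.075
  [5.5→6.5]: (200.0+148.1)/2 × 1 = 174.05
  Sum = 2155.175 ng/mL·hr
k_e = ln2 / t½ = 0.693147 / 2.3 = 0.3014 hr^-1
Extrapolated tail: C_last / k_e = 148.1 / 0.3014 = 491.374
AUC_0→∞ = 2155.175 + 491.374 = 2646.549 ng/mL·hr

AUC = 2650 ng/mL·hr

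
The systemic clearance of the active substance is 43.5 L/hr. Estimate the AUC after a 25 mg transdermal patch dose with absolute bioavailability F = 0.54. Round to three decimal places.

AUC = 0.310 mg/L·hr

AUC_0→∞ = F × Dose / CL
        = 0.54 × 25 / 43.5 = 0.310345 mg/L·hr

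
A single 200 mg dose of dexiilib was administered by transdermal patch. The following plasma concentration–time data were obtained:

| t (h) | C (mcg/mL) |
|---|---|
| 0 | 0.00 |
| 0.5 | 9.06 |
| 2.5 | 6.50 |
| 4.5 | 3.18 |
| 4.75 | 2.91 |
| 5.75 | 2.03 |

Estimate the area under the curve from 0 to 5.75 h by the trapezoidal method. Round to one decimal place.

AUC = 30.7 mcg/mL·h

Trapezoidal AUC_0→5.75:
  [0→0.5]: (0.00+9.06)/2 × 0.5 = 2.265
  [0.5→2.5]: (9.06+6.50)/2 × 2 = 15.56
  [2.5→4.5]: (6.50+3.18)/2 × 2 = 9.68
  [4.5→4.75]: (3.18+2.91)/2 × 0.25 = 0.76125
  [4.75→5.75]: (2.91+2.03)/2 × 1 = 2.47
  Sum = 30.73625 mcg/mL·h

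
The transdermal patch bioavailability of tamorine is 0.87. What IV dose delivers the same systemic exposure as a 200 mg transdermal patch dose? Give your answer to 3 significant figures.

Systemic exposure from an extravascular dose = F × D_ev, so the equivalent IV dose is F × D_ev.
D_iv = F × D_ev = 0.87 × 200 = 174 mg

D_iv = 174 mg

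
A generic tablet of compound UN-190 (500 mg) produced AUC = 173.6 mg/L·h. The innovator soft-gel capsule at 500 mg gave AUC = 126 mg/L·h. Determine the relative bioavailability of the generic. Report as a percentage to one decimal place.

F_rel = 137.8%

F_rel = (AUC_test/D_test) / (AUC_ref/D_ref)
      = (173.6/500) / (126/500)
      = 0.3472 / 0.252 = 1.3778 = 137.78%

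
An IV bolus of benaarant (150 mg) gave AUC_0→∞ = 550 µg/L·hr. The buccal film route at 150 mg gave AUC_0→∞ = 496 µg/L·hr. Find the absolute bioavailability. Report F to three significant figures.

F = (AUC_ev / D_ev) / (AUC_iv / D_iv)
  = (496/150) / (550/150)
  = 3.30667 / 3.66667 = 0.9018

F = 0.902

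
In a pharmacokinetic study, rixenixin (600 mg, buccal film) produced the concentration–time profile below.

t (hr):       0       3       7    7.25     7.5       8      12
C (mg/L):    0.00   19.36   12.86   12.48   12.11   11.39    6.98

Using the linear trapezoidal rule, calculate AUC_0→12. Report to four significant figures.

Trapezoidal AUC_0→12:
  [0→3]: (0.00+19.36)/2 × 3 = 29.04
  [3→7]: (19.36+12.86)/2 × 4 = 64.44
  [7→7.25]: (12.86+12.48)/2 × 0.25 = 3.1675
  [7.25→7.5]: (12.48+12.11)/2 × 0.25 = 3.07375
  [7.5→8]: (12.11+11.39)/2 × 0.5 = 5.875
  [8→12]: (11.39+6.98)/2 × 4 = 36.74
  Sum = 142.33625 mg/L·hr

AUC = 142.3 mg/L·hr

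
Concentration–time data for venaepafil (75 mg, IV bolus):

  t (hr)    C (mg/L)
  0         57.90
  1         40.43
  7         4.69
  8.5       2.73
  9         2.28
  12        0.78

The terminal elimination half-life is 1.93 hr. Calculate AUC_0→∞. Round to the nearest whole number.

Trapezoidal AUC_0→12:
  [0→1]: (57.90+40.43)/2 × 1 = 49.165
  [1→7]: (40.43+4.69)/2 × 6 = 135.36
  [7→8.5]: (4.69+2.73)/2 × 1.5 = 5.565
  [8.5→9]: (2.73+2.28)/2 × 0.5 = 1.2525
  [9→12]: (2.28+0.78)/2 × 3 = 4.59
  Sum = 195.9325 mg/L·hr
k_e = ln2 / t½ = 0.693147 / 1.93 = 0.3591 hr^-1
Extrapolated tail: C_last / k_e = 0.78 / 0.3591 = 2.172
AUC_0→∞ = 195.9325 + 2.172 = 198.1045 mg/L·hr

AUC = 198 mg/L·hr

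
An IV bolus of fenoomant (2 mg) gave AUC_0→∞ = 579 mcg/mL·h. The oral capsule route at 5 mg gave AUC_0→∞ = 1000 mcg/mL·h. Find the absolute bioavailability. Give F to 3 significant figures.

F = 0.691

F = (AUC_ev / D_ev) / (AUC_iv / D_iv)
  = (1000/5) / (579/2)
  = 200 / 289.5 = 0.6908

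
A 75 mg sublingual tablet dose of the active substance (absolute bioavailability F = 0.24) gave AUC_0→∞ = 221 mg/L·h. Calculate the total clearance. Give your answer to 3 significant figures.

CL = 0.0814 L/h

CL = F × Dose / AUC_0→∞
   = 0.24 × 75 / 221 = 0.081448 L/h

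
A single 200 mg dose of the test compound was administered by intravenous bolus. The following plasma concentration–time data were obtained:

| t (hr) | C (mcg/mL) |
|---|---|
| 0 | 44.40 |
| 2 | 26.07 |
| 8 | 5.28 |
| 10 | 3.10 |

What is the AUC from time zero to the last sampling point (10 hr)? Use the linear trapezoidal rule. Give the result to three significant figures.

AUC = 173 mcg/mL·hr

Trapezoidal AUC_0→10:
  [0→2]: (44.40+26.07)/2 × 2 = 70.47
  [2→8]: (26.07+5.28)/2 × 6 = 94.05
  [8→10]: (5.28+3.10)/2 × 2 = 8.38
  Sum = 172.9 mcg/mL·hr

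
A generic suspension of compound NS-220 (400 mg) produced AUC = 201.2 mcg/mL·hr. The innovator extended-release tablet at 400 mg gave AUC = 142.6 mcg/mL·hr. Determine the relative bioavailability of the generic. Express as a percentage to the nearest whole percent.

F_rel = (AUC_test/D_test) / (AUC_ref/D_ref)
      = (201.2/400) / (142.6/400)
      = 0.503 / 0.3565 = 1.4109 = 141.09%

F_rel = 141%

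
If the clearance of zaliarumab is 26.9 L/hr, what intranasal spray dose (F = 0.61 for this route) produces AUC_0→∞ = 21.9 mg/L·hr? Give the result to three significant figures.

Dose = 966 mg

Dose = CL × AUC_0→∞ / F
     = 26.9 × 21.9 / 0.61 = 965.754 mg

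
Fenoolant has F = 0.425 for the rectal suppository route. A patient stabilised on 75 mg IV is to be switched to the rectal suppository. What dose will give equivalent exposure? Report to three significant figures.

For equal systemic exposure: F × D_ev = D_iv
D_ev = D_iv / F = 75 / 0.425 = 176.471 mg

D_rectal = 176 mg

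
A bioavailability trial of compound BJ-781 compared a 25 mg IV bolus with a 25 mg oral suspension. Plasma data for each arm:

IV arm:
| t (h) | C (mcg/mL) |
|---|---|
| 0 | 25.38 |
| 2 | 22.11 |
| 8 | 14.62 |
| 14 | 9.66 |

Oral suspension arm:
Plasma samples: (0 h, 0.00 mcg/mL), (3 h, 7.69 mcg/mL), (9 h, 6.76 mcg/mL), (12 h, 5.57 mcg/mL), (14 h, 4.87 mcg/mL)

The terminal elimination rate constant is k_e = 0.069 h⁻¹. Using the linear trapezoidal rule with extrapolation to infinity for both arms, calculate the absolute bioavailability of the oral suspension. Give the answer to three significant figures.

F = 0.417

Trapezoidal AUC_0→14 (IV):
  [0→2]: (25.38+22.11)/2 × 2 = 47.49
  [2→8]: (22.11+14.62)/2 × 6 = 110.19
  [8→14]: (14.62+9.66)/2 × 6 = 72.84
  Sum = 230.52 mcg/mL·h
IV tail: 9.66/0.069 = 140.000; AUC_iv,0→∞ = 230.52 + 140.000 = 370.52 mcg/mL·h
Trapezoidal AUC_0→14 (oral suspension):
  [0→3]: (0.00+7.69)/2 × 3 = 11.535
  [3→9]: (7.69+6.76)/2 × 6 = 43.35
  [9→12]: (6.76+5.57)/2 × 3 = 18.495
  [12→14]: (5.57+4.87)/2 × 2 = 10.44
  Sum = 83.82 mcg/mL·h
oral suspension tail: 4.87/0.069 = 70.580; AUC_ev,0→∞ = 83.82 + 70.580 = 154.4 mcg/mL·h
F = (AUC_ev/D_ev)/(AUC_iv/D_iv) = (154.4/25)/(370.52/25) = 6.176/14.8208 = 0.4167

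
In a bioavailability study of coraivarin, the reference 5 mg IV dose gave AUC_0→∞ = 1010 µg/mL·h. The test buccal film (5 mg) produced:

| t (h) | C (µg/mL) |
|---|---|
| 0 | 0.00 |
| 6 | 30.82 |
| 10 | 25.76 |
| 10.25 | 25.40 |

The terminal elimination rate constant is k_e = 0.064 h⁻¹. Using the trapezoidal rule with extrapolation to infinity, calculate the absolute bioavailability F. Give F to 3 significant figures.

Trapezoidal AUC_0→10.25 (buccal film):
  [0→6]: (0.00+30.82)/2 × 6 = 92.46
  [6→10]: (30.82+25.76)/2 × 4 = 113.16
  [10→10.25]: (25.76+25.40)/2 × 0.25 = 6.395
  Sum = 212.015 µg/mL·h
Tail: C_last/k_e = 25.40/0.064 = 396.875
AUC_0→∞ (buccal film) = 212.015 + 396.875 = 608.89 µg/mL·h
F = (AUC_ev/D_ev)/(AUC_iv/D_iv) = (608.89/5)/(1010/5) = 121.778/202 = 0.6029

F = 0.603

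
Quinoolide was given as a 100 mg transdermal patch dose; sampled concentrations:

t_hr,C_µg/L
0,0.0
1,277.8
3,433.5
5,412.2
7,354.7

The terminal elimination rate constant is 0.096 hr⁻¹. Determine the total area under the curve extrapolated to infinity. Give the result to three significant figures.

AUC = 6160 µg/L·hr

Trapezoidal AUC_0→7:
  [0→1]: (0.0+277.8)/2 × 1 = 138.9
  [1→3]: (277.8+433.5)/2 × 2 = 711.3
  [3→5]: (433.5+412.2)/2 × 2 = 845.7
  [5→7]: (412.2+354.7)/2 × 2 = 766.9
  Sum = 2462.8 µg/L·hr
Extrapolated tail: C_last / k_e = 354.7 / 0.096 = 3694.792
AUC_0→∞ = 2462.8 + 3694.792 = 6157.592 µg/L·hr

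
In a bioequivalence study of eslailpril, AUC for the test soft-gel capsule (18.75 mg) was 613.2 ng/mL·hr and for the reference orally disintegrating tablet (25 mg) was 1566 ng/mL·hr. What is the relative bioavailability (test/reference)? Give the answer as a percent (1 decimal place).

F_rel = (AUC_test/D_test) / (AUC_ref/D_ref)
      = (613.2/18.75) / (1566/25)
      = 32.704 / 62.64 = 0.5221 = 52.21%

F_rel = 52.2%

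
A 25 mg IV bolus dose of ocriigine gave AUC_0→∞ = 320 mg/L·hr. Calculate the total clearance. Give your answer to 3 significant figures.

CL = Dose_iv / AUC_0→∞
   = 25 / 320 = 0.078125 L/hr

CL = 0.0781 L/hr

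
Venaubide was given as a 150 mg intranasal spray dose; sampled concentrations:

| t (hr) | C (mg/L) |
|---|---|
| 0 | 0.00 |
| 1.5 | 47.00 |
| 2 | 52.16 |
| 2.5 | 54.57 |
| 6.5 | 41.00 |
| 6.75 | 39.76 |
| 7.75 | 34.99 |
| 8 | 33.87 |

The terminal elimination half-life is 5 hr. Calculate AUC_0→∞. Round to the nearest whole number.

AUC = 578 mg/L·hr

Trapezoidal AUC_0→8:
  [0→1.5]: (0.00+47.00)/2 × 1.5 = 35.25
  [1.5→2]: (47.00+52.16)/2 × 0.5 = 24.79
  [2→2.5]: (52.16+54.57)/2 × 0.5 = 26.6825
  [2.5→6.5]: (54.57+41.00)/2 × 4 = 191.14
  [6.5→6.75]: (41.00+39.76)/2 × 0.25 = 10.095
  [6.75→7.75]: (39.76+34.99)/2 × 1 = 37.375
  [7.75→8]: (34.99+33.87)/2 × 0.25 = 8.6075
  Sum = 333.94 mg/L·hr
k_e = ln2 / t½ = 0.693147 / 5 = 0.1386 hr^-1
Extrapolated tail: C_last / k_e = 33.87 / 0.1386 = 244.372
AUC_0→∞ = 333.94 + 244.372 = 578.312 mg/L·hr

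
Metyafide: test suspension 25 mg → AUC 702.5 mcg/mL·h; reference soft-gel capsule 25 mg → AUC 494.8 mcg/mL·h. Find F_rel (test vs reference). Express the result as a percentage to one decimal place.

F_rel = 142.0%

F_rel = (AUC_test/D_test) / (AUC_ref/D_ref)
      = (702.5/25) / (494.8/25)
      = 28.1 / 19.792 = 1.4198 = 141.98%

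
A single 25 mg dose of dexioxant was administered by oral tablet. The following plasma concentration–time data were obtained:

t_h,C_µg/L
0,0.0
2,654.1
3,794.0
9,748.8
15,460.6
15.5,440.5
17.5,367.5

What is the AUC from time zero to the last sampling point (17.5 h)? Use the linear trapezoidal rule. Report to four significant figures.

AUC = 10670 µg/L·h

Trapezoidal AUC_0→17.5:
  [0→2]: (0.0+654.1)/2 × 2 = 654.1
  [2→3]: (654.1+794.0)/2 × 1 = 724.05
  [3→9]: (794.0+748.8)/2 × 6 = 4628.4
  [9→15]: (748.8+460.6)/2 × 6 = 3628.2
  [15→15.5]: (460.6+440.5)/2 × 0.5 = 225.275
  [15.5→17.5]: (440.5+367.5)/2 × 2 = 808.0
  Sum = 10668.025 µg/L·h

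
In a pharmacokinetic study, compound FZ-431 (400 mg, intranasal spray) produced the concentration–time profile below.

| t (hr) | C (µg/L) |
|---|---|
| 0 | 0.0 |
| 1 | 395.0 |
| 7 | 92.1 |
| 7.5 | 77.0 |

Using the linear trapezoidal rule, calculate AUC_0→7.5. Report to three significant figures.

Trapezoidal AUC_0→7.5:
  [0→1]: (0.0+395.0)/2 × 1 = 197.5
  [1→7]: (395.0+92.1)/2 × 6 = 1461.3
  [7→7.5]: (92.1+77.0)/2 × 0.5 = 42.275
  Sum = 1701.075 µg/L·hr

AUC = 1700 µg/L·hr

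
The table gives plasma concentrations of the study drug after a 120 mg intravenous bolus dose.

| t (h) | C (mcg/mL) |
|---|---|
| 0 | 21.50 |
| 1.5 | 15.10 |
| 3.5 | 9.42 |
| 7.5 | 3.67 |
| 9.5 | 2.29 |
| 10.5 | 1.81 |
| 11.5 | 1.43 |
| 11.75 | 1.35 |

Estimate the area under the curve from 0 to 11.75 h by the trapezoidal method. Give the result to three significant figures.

Trapezoidal AUC_0→11.75:
  [0→1.5]: (21.50+15.10)/2 × 1.5 = 27.45
  [1.5→3.5]: (15.10+9.42)/2 × 2 = 24.52
  [3.5→7.5]: (9.42+3.67)/2 × 4 = 26.18
  [7.5→9.5]: (3.67+2.29)/2 × 2 = 5.96
  [9.5→10.5]: (2.29+1.81)/2 × 1 = 2.05
  [10.5→11.5]: (1.81+1.43)/2 × 1 = 1.62
  [11.5→11.75]: (1.43+1.35)/2 × 0.25 = 0.3475
  Sum = 88.1275 mcg/mL·h

AUC = 88.1 mcg/mL·h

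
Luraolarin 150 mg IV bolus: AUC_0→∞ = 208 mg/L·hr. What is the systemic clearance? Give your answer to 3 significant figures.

CL = Dose_iv / AUC_0→∞
   = 150 / 208 = 0.721154 L/hr

CL = 0.721 L/hr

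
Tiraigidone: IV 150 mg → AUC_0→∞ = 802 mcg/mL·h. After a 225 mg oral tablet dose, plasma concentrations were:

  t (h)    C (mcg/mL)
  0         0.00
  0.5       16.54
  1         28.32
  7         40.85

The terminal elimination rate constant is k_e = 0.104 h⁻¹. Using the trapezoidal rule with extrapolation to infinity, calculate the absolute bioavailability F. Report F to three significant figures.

F = 0.512

Trapezoidal AUC_0→7 (oral tablet):
  [0→0.5]: (0.00+16.54)/2 × 0.5 = 4.135
  [0.5→1]: (16.54+28.32)/2 × 0.5 = 11.215
  [1→7]: (28.32+40.85)/2 × 6 = 207.51
  Sum = 222.86 mcg/mL·h
Tail: C_last/k_e = 40.85/0.104 = 392.788
AUC_0→∞ (oral tablet) = 222.86 + 392.788 = 615.648 mcg/mL·h
F = (AUC_ev/D_ev)/(AUC_iv/D_iv) = (615.648/225)/(802/150) = 2.73621/5.34667 = 0.5118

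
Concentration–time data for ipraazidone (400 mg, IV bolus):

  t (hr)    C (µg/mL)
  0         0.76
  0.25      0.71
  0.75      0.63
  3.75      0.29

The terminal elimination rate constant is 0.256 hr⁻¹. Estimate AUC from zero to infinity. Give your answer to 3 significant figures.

AUC = 3.03 µg/mL·hr

Trapezoidal AUC_0→3.75:
  [0→0.25]: (0.76+0.71)/2 × 0.25 = 0.18375
  [0.25→0.75]: (0.71+0.63)/2 × 0.5 = 0.335
  [0.75→3.75]: (0.63+0.29)/2 × 3 = 1.38
  Sum = 1.89875 µg/mL·hr
Extrapolated tail: C_last / k_e = 0.29 / 0.256 = 1.133
AUC_0→∞ = 1.89875 + 1.133 = 3.03175 µg/mL·hr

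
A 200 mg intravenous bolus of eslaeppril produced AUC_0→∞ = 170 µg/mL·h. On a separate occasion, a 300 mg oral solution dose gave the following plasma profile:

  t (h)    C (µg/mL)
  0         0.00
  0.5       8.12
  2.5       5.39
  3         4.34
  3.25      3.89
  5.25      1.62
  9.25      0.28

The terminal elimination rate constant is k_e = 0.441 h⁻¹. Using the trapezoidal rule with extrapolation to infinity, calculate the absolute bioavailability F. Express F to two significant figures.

F = 0.11

Trapezoidal AUC_0→9.25 (oral solution):
  [0→0.5]: (0.00+8.12)/2 × 0.5 = 2.03
  [0.5→2.5]: (8.12+5.39)/2 × 2 = 13.51
  [2.5→3]: (5.39+4.34)/2 × 0.5 = 2.4325
  [3→3.25]: (4.34+3.89)/2 × 0.25 = 1.02875
  [3.25→5.25]: (3.89+1.62)/2 × 2 = 5.51
  [5.25→9.25]: (1.62+0.28)/2 × 4 = 3.8
  Sum = 28.31125 µg/mL·h
Tail: C_last/k_e = 0.28/0.441 = 0.635
AUC_0→∞ (oral solution) = 28.31125 + 0.635 = 28.94625 µg/mL·h
F = (AUC_ev/D_ev)/(AUC_iv/D_iv) = (28.94625/300)/(170/200) = 0.0964875/0.85 = 0.1135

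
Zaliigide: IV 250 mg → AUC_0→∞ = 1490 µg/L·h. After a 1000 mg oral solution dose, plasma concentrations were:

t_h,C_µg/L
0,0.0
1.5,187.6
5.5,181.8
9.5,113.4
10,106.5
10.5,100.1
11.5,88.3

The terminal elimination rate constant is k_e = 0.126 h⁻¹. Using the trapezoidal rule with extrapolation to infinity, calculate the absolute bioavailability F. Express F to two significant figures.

Trapezoidal AUC_0→11.5 (oral solution):
  [0→1.5]: (0.0+187.6)/2 × 1.5 = 140.7
  [1.5→5.5]: (187.6+181.8)/2 × 4 = 738.8
  [5.5→9.5]: (181.8+113.4)/2 × 4 = 590.4
  [9.5→10]: (113.4+106.5)/2 × 0.5 = 54.975
  [10→10.5]: (106.5+100.1)/2 × 0.5 = 51.65
  [10.5→11.5]: (100.1+88.3)/2 × 1 = 94.2
  Sum = 1670.725 µg/L·h
Tail: C_last/k_e = 88.3/0.126 = 700.794
AUC_0→∞ (oral solution) = 1670.725 + 700.794 = 2371.519 µg/L·h
F = (AUC_ev/D_ev)/(AUC_iv/D_iv) = (2371.519/1000)/(1490/250) = 2.371519/5.96 = 0.3979

F = 0.40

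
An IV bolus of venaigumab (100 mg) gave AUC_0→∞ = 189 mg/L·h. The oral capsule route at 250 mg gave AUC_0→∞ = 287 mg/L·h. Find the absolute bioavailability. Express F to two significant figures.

F = (AUC_ev / D_ev) / (AUC_iv / D_iv)
  = (287/250) / (189/100)
  = 1.148 / 1.89 = 0.6074

F = 0.61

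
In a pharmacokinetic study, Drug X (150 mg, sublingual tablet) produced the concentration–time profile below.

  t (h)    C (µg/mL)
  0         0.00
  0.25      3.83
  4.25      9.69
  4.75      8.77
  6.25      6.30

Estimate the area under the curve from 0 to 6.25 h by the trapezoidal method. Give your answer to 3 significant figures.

AUC = 43.4 µg/mL·h

Trapezoidal AUC_0→6.25:
  [0→0.25]: (0.00+3.83)/2 × 0.25 = 0.47875
  [0.25→4.25]: (3.83+9.69)/2 × 4 = 27.04
  [4.25→4.75]: (9.69+8.77)/2 × 0.5 = 4.615
  [4.75→6.25]: (8.77+6.30)/2 × 1.5 = 11.3025
  Sum = 43.43625 µg/mL·h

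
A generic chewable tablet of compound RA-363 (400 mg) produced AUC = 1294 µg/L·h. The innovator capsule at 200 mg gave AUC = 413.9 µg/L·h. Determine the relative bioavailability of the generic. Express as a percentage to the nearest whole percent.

F_rel = (AUC_test/D_test) / (AUC_ref/D_ref)
      = (1294/400) / (413.9/200)
      = 3.235 / 2.0695 = 1.5632 = 156.32%

F_rel = 156%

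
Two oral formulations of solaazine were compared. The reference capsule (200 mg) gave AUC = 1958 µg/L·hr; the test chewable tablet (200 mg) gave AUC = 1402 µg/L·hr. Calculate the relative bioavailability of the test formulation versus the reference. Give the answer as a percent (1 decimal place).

F_rel = (AUC_test/D_test) / (AUC_ref/D_ref)
      = (1402/200) / (1958/200)
      = 7.01 / 9.79 = 0.7160 = 71.60%

F_rel = 71.6%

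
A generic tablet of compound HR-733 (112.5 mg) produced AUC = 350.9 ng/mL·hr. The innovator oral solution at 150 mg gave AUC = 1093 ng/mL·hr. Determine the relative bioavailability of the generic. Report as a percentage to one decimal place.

F_rel = (AUC_test/D_test) / (AUC_ref/D_ref)
      = (350.9/112.5) / (1093/150)
      = 3.11911 / 7.28667 = 0.4281 = 42.81%

F_rel = 42.8%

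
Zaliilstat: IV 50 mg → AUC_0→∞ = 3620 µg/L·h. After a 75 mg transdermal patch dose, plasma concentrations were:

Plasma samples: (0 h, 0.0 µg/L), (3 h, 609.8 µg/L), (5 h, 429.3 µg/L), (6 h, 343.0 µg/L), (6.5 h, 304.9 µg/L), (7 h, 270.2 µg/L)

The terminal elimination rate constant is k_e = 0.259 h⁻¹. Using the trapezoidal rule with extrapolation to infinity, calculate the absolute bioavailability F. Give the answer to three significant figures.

Trapezoidal AUC_0→7 (transdermal patch):
  [0→3]: (0.0+609.8)/2 × 3 = 914.7
  [3→5]: (609.8+429.3)/2 × 2 = 1039.1
  [5→6]: (429.3+343.0)/2 × 1 = 386.15
  [6→6.5]: (343.0+304.9)/2 × 0.5 = 161.975
  [6.5→7]: (304.9+270.2)/2 × 0.5 = 143.775
  Sum = 2645.7 µg/L·h
Tail: C_last/k_e = 270.2/0.259 = 1043.243
AUC_0→∞ (transdermal patch) = 2645.7 + 1043.243 = 3688.943 µg/L·h
F = (AUC_ev/D_ev)/(AUC_iv/D_iv) = (3688.943/75)/(3620/50) = 49.1859/72.4 = 0.6794

F = 0.679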